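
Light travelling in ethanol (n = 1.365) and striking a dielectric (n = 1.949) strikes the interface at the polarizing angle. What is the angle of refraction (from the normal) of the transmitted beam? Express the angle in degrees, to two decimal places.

θ_t ≈ 35.01°

θ_B = arctan(n₂/n₁) = arctan(1.949/1.365) = 54.99°.
At Brewster's angle the reflected and refracted rays are perpendicular, so θ_t = 90° − θ_B = 90° − 54.99° = 35.01°.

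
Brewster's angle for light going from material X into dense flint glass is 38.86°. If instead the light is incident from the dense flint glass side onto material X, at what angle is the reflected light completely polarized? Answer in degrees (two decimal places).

θ_B' ≈ 51.14°

tan θ_B' = n₁/n₂ = 1/tan θ_B, so θ_B' = 90° − θ_B.
θ_B' = 90° − 38.86° = 51.14°.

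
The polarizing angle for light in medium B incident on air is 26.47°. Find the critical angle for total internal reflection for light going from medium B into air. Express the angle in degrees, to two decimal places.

tan θ_B = n₂/n₁ = tan 26.47° = 0.4979.
Total internal reflection: sin θ_c = n₂/n₁ = 0.4979.
θ_c = arcsin(0.4979) = 29.86°.

θ_c ≈ 29.86°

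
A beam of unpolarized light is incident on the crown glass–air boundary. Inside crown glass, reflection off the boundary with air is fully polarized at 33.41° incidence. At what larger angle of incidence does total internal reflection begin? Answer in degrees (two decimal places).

From Brewster, n₂/n₁ = tan θ_B = tan 33.41° = 0.6596.
Then sin θ_c = n₂/n₁ = 0.6596, so θ_c = arcsin 0.6596 = 41.27°.

θ_c ≈ 41.27°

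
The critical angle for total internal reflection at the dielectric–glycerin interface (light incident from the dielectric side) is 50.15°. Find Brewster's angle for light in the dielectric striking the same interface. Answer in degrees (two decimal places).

At the critical angle sin θ_c = n₂/n₁, giving n₂/n₁ = sin 50.15° = 0.7677.
Then tan θ_B = n₂/n₁ = 0.7677, so θ_B = arctan 0.7677 = 37.51°.

θ_B ≈ 37.51°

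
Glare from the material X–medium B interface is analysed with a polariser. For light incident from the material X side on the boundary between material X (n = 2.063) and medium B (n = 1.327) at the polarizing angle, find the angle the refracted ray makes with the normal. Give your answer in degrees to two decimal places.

tan θ_B = n₂/n₁ = 1.327/2.063 = 0.6432, so θ_B = 32.75°.
Since θ_B + θ_t = 90° at Brewster incidence, θ_t = 90° − 32.75° = 57.25°.

θ_t ≈ 57.25°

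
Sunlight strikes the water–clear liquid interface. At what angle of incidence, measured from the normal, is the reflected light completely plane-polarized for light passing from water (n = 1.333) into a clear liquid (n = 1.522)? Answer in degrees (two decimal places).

θ_B ≈ 48.79°

Brewster's condition: tan θ_B = n₂/n₁ = 1.522/1.333 = 1.1418.
θ_B = arctan(1.1418) = 48.79°.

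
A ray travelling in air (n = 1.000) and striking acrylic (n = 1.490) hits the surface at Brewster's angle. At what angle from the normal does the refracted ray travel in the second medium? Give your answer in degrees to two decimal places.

First find Brewster's angle: tan θ_B = 1.490/1.000 = 1.4900, giving θ_B = 56.13°.
The refracted ray is perpendicular to the reflected ray, so θ_t = 90° − θ_B = 33.87°.

θ_t ≈ 33.87°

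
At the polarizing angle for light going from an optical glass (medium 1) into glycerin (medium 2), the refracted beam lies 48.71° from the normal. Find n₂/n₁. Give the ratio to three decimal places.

n₂/n₁ ≈ 0.878

θ_B + θ_t = 90°, so θ_B = 90° − 48.71° = 41.29°.
tan θ_B = n₂/n₁, so n₂/n₁ = tan 41.29° = 0.878.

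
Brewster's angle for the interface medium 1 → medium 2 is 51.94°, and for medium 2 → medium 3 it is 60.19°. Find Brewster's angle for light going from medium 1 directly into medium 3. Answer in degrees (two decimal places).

tan θ_B(1→2) = n₂/n₁ = tan 51.94° = 1.2772.
tan θ_B(2→3) = n₃/n₂ = tan 60.19° = 1.7454.
Multiplying, n₃/n₁ = 1.2772 × 1.7454 = 2.2292, and θ_B(1→3) = arctan 2.2292 = 65.84°.

θ_B ≈ 65.84°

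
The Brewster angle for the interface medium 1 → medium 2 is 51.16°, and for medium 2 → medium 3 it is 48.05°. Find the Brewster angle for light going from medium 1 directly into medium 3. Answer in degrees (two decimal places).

θ_B ≈ 54.11°

tan θ_B(1→2) = n₂/n₁ = tan 51.16° = 1.2420.
tan θ_B(2→3) = n₃/n₂ = tan 48.05° = 1.1126.
Multiplying, n₃/n₁ = 1.2420 × 1.1126 = 1.3818, and θ_B(1→3) = arctan 1.3818 = 54.11°.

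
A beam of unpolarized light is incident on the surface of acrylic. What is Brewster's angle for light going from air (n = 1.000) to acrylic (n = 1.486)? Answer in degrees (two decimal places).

Brewster's condition: tan θ_B = n₂/n₁ = 1.486/1.000 = 1.4860. Taking the arctangent, θ_B = 56.06°.

θ_B ≈ 56.06°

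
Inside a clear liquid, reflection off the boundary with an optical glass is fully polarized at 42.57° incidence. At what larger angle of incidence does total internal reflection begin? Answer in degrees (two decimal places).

n₂/n₁ = tan 42.57° = 0.9186; the critical angle satisfies sin θ_c = n₂/n₁.
θ_c = arcsin(0.9186) = 66.72°.

θ_c ≈ 66.72°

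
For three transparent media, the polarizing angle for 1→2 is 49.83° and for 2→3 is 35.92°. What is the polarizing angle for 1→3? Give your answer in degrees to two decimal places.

n₂/n₁ = tan 49.83° = 1.1846 and n₃/n₂ = tan 35.92° = 0.7244.
Multiplying, n₃/n₁ = 1.1846 × 0.7244 = 0.8581, and θ_B(1→3) = arctan 0.8581 = 40.63°.

θ_B ≈ 40.63°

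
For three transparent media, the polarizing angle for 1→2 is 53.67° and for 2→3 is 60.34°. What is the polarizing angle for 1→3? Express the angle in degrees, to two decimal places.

θ_B ≈ 67.28°

Each Brewster angle gives a ratio: n₂/n₁ = tan 53.67° = 1.3598, n₃/n₂ = tan 60.34° = 1.7560.
So n₃/n₁ = (n₂/n₁)(n₃/n₂) = 1.3598 × 1.7560 = 2.3879.
θ_B(1→3) = arctan(2.3879) = 67.28°.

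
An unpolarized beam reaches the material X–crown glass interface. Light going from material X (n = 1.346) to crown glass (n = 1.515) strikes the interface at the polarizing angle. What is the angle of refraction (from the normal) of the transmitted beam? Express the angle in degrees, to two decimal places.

First find Brewster's angle: tan θ_B = 1.515/1.346 = 1.1256, giving θ_B = 48.38°.
The refracted ray is perpendicular to the reflected ray, so θ_t = 90° − θ_B = 41.62°.

θ_t ≈ 41.62°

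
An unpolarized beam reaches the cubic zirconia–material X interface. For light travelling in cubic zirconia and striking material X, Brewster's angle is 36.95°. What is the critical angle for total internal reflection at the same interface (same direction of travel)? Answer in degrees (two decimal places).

n₂/n₁ = tan 36.95° = 0.7522; the critical angle satisfies sin θ_c = n₂/n₁.
θ_c = arcsin(0.7522) = 48.78°.

θ_c ≈ 48.78°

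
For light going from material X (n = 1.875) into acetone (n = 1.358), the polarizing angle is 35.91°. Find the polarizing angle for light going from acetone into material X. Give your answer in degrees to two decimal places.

The two Brewster angles are complementary: θ_B' = 90° − θ_B = 90° − 35.91° = 54.09°.

θ_B' ≈ 54.09°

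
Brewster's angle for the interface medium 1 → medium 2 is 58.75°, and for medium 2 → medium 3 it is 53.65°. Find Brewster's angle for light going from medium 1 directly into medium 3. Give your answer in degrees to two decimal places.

θ_B ≈ 65.94°

n₂/n₁ = tan 58.75° = 1.6479 and n₃/n₂ = tan 53.65° = 1.3588.
So n₃/n₁ = (n₂/n₁)(n₃/n₂) = 1.6479 × 1.3588 = 2.2393.
θ_B(1→3) = arctan(2.2393) = 65.94°.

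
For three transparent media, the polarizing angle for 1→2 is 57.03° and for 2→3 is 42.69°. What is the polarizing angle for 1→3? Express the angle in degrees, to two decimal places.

n₂/n₁ = tan 57.03° = 1.5416 and n₃/n₂ = tan 42.69° = 0.9225.
n₃/n₁ = 1.4221. Then tan θ_B(1→3) = n₃/n₁, so θ_B(1→3) = arctan(1.4221) = 54.89°.

θ_B ≈ 54.89°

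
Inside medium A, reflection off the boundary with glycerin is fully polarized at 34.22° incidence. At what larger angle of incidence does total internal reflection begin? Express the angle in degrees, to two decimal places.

From Brewster, n₂/n₁ = tan θ_B = tan 34.22° = 0.6801.
Then sin θ_c = n₂/n₁ = 0.6801, so θ_c = arcsin 0.6801 = 42.85°.

θ_c ≈ 42.85°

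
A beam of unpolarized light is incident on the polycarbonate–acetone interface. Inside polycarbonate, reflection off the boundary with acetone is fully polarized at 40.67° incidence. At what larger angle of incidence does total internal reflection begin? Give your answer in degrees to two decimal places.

n₂/n₁ = tan 40.67° = 0.8592; the critical angle satisfies sin θ_c = n₂/n₁.
θ_c = arcsin(0.8592) = 59.23°.

θ_c ≈ 59.23°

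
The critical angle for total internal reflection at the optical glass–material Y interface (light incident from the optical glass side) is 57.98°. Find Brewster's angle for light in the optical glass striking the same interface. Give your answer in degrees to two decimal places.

θ_B ≈ 40.29°

sin θ_c = n₂/n₁, so n₂/n₁ = sin 57.98° = 0.8479.
Brewster: tan θ_B = n₂/n₁ = 0.8479.
θ_B = arctan(0.8479) = 40.29°.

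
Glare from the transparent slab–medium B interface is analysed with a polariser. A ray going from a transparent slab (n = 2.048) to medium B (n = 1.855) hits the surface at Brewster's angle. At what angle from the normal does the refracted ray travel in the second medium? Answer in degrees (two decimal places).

tan θ_B = n₂/n₁ = 1.855/2.048 = 0.9058, so θ_B = 42.17°.
Since θ_B + θ_t = 90° at Brewster incidence, θ_t = 90° − 42.17° = 47.83°.

θ_t ≈ 47.83°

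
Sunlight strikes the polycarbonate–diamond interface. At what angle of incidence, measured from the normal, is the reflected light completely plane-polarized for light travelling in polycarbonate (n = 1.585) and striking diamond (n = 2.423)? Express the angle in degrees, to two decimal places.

tan θ_B = n₂/n₁ = 2.423/1.585 = 1.5287.
θ_B = arctan(1.5287) = 56.81°.

θ_B ≈ 56.81°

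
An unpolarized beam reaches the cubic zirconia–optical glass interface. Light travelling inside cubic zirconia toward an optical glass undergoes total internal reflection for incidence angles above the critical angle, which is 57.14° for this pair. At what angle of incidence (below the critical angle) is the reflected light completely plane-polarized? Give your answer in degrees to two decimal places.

At the critical angle sin θ_c = n₂/n₁, giving n₂/n₁ = sin 57.14° = 0.8400.
Then tan θ_B = n₂/n₁ = 0.8400, so θ_B = arctan 0.8400 = 40.03°.

θ_B ≈ 40.03°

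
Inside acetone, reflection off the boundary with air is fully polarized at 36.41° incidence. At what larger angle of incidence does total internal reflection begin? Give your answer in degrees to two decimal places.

From Brewster, n₂/n₁ = tan θ_B = tan 36.41° = 0.7375.
Then sin θ_c = n₂/n₁ = 0.7375, so θ_c = arcsin 0.7375 = 47.52°.

θ_c ≈ 47.52°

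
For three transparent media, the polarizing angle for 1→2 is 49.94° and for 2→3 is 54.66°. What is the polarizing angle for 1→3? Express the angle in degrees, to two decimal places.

θ_B ≈ 59.19°

n₂/n₁ = tan 49.94° = 1.1892 and n₃/n₂ = tan 54.66° = 1.4103.
So n₃/n₁ = (n₂/n₁)(n₃/n₂) = 1.1892 × 1.4103 = 1.6771.
θ_B(1→3) = arctan(1.6771) = 59.19°.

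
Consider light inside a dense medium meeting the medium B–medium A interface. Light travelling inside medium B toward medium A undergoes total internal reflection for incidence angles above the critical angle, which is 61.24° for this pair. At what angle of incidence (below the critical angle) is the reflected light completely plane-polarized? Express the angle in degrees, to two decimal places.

θ_B ≈ 41.24°

n₂/n₁ = sin θ_c = sin 61.24° = 0.8766.
tan θ_B equals the same ratio, so θ_B = arctan(0.8766) = 41.24°.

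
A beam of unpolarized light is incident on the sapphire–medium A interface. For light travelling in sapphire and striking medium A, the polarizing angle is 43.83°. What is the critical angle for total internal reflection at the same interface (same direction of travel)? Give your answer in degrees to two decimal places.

From Brewster, n₂/n₁ = tan θ_B = tan 43.83° = 0.9600.
Then sin θ_c = n₂/n₁ = 0.9600, so θ_c = arcsin 0.9600 = 73.73°.

θ_c ≈ 73.73°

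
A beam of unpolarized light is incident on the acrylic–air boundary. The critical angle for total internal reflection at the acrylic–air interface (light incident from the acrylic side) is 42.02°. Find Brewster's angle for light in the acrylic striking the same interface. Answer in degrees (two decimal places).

sin θ_c = n₂/n₁, so n₂/n₁ = sin 42.02° = 0.6694.
Brewster: tan θ_B = n₂/n₁ = 0.6694.
θ_B = arctan(0.6694) = 33.80°.

θ_B ≈ 33.80°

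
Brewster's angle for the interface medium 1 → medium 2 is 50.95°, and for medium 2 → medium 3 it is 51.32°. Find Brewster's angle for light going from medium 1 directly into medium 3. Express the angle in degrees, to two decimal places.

θ_B ≈ 57.00°

tan θ_B(1→2) = n₂/n₁ = tan 50.95° = 1.2327.
tan θ_B(2→3) = n₃/n₂ = tan 51.32° = 1.2491.
n₃/n₁ = 1.5398. Then tan θ_B(1→3) = n₃/n₁, so θ_B(1→3) = arctan(1.5398) = 57.00°.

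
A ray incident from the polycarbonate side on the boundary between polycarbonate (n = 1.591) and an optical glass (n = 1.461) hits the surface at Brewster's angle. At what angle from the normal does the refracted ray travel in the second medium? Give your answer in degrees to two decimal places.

θ_t ≈ 47.44°

tan θ_B = n₂/n₁ = 1.461/1.591 = 0.9183, so θ_B = 42.56°.
The refracted ray is perpendicular to the reflected ray, so θ_t = 90° − θ_B = 47.44°.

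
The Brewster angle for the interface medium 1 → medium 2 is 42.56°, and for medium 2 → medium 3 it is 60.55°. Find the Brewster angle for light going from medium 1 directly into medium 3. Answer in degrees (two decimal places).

θ_B ≈ 58.41°

Each Brewster angle gives a ratio: n₂/n₁ = tan 42.56° = 0.9183, n₃/n₂ = tan 60.55° = 1.7711.
Multiplying, n₃/n₁ = 0.9183 × 1.7711 = 1.6263, and θ_B(1→3) = arctan 1.6263 = 58.41°.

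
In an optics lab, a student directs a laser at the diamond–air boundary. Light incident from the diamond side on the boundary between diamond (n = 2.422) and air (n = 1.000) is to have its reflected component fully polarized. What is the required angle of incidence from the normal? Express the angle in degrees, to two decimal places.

θ_B ≈ 22.43°

tan θ_B = n₂/n₁ = 1.000/2.422 = 0.4129.
θ_B = arctan(0.4129) = 22.43°.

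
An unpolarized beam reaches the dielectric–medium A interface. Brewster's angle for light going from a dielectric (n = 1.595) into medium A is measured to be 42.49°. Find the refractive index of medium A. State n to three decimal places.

n ≈ 1.461

Brewster's law: tan θ_B = n₂/n₁ (light incident in a dielectric, refracted into medium A).
n₂ = n₁ tan θ_B = 1.595 × tan 42.49° = 1.461.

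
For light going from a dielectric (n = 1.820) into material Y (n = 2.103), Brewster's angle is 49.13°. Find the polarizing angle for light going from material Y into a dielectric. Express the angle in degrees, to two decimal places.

θ_B' ≈ 40.87°

tan θ_B' = n₁/n₂ = 1/tan θ_B, so θ_B' = 90° − θ_B.
θ_B' = 90° − 49.13° = 40.87°.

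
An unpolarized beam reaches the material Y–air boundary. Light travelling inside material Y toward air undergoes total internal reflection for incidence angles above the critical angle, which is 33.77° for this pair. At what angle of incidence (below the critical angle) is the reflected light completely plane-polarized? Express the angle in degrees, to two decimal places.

θ_B ≈ 29.07°

At the critical angle sin θ_c = n₂/n₁, giving n₂/n₁ = sin 33.77° = 0.5559.
Then tan θ_B = n₂/n₁ = 0.5559, so θ_B = arctan 0.5559 = 29.07°.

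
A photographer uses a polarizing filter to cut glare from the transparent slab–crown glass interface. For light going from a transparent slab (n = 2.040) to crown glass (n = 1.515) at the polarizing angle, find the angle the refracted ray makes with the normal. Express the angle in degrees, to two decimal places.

θ_B = arctan(n₂/n₁) = arctan(1.515/2.040) = 36.60°.
At Brewster's angle the reflected and refracted rays are perpendicular, so θ_t = 90° − θ_B = 90° − 36.60° = 53.40°.

θ_t ≈ 53.40°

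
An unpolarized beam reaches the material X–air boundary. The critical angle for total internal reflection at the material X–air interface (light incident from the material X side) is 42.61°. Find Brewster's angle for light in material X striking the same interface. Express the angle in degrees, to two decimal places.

θ_B ≈ 34.10°

sin θ_c = n₂/n₁, so n₂/n₁ = sin 42.61° = 0.6770.
Brewster: tan θ_B = n₂/n₁ = 0.6770.
θ_B = arctan(0.6770) = 34.10°.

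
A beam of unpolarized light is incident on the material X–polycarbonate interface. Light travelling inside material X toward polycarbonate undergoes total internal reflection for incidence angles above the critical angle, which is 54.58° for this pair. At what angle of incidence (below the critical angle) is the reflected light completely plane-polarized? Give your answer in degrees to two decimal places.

θ_B ≈ 39.18°

n₂/n₁ = sin θ_c = sin 54.58° = 0.8149.
tan θ_B equals the same ratio, so θ_B = arctan(0.8149) = 39.18°.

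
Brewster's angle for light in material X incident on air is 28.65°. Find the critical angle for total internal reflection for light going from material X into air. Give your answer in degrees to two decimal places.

θ_c ≈ 33.12°

n₂/n₁ = tan 28.65° = 0.5464; the critical angle satisfies sin θ_c = n₂/n₁.
θ_c = arcsin(0.5464) = 33.12°.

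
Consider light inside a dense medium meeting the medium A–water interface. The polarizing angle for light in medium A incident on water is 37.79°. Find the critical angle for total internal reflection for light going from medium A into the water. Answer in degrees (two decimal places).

n₂/n₁ = tan 37.79° = 0.7754; the critical angle satisfies sin θ_c = n₂/n₁.
θ_c = arcsin(0.7754) = 50.84°.

θ_c ≈ 50.84°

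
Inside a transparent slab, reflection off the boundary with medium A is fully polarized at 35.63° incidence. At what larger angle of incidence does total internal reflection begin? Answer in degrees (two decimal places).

θ_c ≈ 45.78°

n₂/n₁ = tan 35.63° = 0.7167; the critical angle satisfies sin θ_c = n₂/n₁.
θ_c = arcsin(0.7167) = 45.78°.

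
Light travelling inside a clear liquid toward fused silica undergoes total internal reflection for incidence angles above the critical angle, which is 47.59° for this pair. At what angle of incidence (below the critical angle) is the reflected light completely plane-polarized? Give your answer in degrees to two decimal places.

At the critical angle sin θ_c = n₂/n₁, giving n₂/n₁ = sin 47.59° = 0.7383.
Then tan θ_B = n₂/n₁ = 0.7383, so θ_B = arctan 0.7383 = 36.44°.

θ_B ≈ 36.44°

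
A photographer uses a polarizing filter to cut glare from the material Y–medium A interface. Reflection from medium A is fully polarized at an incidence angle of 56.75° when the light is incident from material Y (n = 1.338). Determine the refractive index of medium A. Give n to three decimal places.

Full polarization of the reflected beam means tan θ_B = n₂/n₁, where n₁ is the incident medium (material Y).
n₂ = n₁ tan θ_B = 1.338 × tan 56.75° = 2.041.

n ≈ 2.041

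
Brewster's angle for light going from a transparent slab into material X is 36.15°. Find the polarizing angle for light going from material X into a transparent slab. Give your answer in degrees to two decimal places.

θ_B' ≈ 53.85°

The two Brewster angles are complementary: θ_B' = 90° − θ_B = 90° − 36.15° = 53.85°.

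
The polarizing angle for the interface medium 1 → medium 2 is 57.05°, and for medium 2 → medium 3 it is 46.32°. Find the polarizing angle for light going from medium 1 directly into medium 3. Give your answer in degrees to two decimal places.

θ_B ≈ 58.24°

Each Brewster angle gives a ratio: n₂/n₁ = tan 57.05° = 1.5428, n₃/n₂ = tan 46.32° = 1.0472.
Multiplying, n₃/n₁ = 1.5428 × 1.0472 = 1.6156, and θ_B(1→3) = arctan 1.6156 = 58.24°.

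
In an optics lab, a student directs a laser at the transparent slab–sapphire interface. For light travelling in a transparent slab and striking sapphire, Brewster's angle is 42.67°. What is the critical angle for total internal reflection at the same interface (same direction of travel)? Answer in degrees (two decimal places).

tan θ_B = n₂/n₁ = tan 42.67° = 0.9218.
Total internal reflection: sin θ_c = n₂/n₁ = 0.9218.
θ_c = arcsin(0.9218) = 67.19°.

θ_c ≈ 67.19°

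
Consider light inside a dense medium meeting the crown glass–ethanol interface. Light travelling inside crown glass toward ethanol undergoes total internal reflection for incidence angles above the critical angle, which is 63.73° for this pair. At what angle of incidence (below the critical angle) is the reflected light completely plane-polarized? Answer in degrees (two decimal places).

θ_B ≈ 41.88°

sin θ_c = n₂/n₁, so n₂/n₁ = sin 63.73° = 0.8967.
Brewster: tan θ_B = n₂/n₁ = 0.8967.
θ_B = arctan(0.8967) = 41.88°.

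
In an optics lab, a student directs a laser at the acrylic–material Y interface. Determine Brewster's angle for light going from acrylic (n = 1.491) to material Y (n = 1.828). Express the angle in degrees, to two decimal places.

tan θ_B = n₂/n₁ = 1.828/1.491 = 1.2260.
So θ_B = arctan 1.2260 = 50.80°.

θ_B ≈ 50.80°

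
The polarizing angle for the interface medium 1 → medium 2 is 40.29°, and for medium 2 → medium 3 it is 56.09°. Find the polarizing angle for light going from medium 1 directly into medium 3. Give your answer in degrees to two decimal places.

θ_B ≈ 51.59°

n₂/n₁ = tan 40.29° = 0.8478 and n₃/n₂ = tan 56.09° = 1.4876.
Multiplying, n₃/n₁ = 0.8478 × 1.4876 = 1.2611, and θ_B(1→3) = arctan 1.2611 = 51.59°.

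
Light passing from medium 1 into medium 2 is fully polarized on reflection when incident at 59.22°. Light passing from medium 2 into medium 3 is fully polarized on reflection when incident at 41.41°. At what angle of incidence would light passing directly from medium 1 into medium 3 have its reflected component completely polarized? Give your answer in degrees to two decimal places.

θ_B ≈ 55.97°

Each Brewster angle gives a ratio: n₂/n₁ = tan 59.22° = 1.6788, n₃/n₂ = tan 41.41° = 0.8819.
Multiplying, n₃/n₁ = 1.6788 × 0.8819 = 1.4806, and θ_B(1→3) = arctan 1.4806 = 55.97°.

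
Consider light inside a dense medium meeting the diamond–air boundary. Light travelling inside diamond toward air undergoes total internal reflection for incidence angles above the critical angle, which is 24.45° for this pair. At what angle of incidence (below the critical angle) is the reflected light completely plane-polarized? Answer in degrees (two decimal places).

At the critical angle sin θ_c = n₂/n₁, giving n₂/n₁ = sin 24.45° = 0.4139.
Then tan θ_B = n₂/n₁ = 0.4139, so θ_B = arctan 0.4139 = 22.48°.

θ_B ≈ 22.48°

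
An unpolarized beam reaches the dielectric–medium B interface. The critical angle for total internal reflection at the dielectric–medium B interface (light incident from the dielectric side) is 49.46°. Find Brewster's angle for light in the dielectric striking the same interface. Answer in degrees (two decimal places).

At the critical angle sin θ_c = n₂/n₁, giving n₂/n₁ = sin 49.46° = 0.7600.
Then tan θ_B = n₂/n₁ = 0.7600, so θ_B = arctan 0.7600 = 37.23°.

θ_B ≈ 37.23°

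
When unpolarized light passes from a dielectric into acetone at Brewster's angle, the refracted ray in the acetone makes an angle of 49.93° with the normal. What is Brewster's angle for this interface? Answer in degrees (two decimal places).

θ_B ≈ 40.07°

Brewster's condition makes the reflected and refracted beams perpendicular: θ_B + θ_t = 90°.
So θ_B = 90° − θ_t = 90° − 49.93° = 40.07°.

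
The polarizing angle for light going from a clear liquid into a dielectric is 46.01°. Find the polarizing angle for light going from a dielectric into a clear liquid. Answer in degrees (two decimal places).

θ_B' ≈ 43.99°

Reversing the direction swaps n₁ and n₂, so tan θ_B' = 1/tan θ_B and θ_B' = 90° − θ_B.
Hence θ_B' = 90° − 46.01° = 43.99°.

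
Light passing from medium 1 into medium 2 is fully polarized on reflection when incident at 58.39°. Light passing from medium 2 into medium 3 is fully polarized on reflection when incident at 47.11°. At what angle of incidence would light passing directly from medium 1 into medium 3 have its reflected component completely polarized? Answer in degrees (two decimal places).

Each Brewster angle gives a ratio: n₂/n₁ = tan 58.39° = 1.6248, n₃/n₂ = tan 47.11° = 1.0765.
Multiplying, n₃/n₁ = 1.6248 × 1.0765 = 1.7491, and θ_B(1→3) = arctan 1.7491 = 60.24°.

θ_B ≈ 60.24°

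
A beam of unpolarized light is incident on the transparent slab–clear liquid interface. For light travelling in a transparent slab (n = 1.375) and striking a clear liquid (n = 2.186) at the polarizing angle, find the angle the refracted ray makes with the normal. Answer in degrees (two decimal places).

First find Brewster's angle: tan θ_B = 2.186/1.375 = 1.5898, giving θ_B = 57.83°.
At Brewster's angle the reflected and refracted rays are perpendicular, so θ_t = 90° − θ_B = 90° − 57.83° = 32.17°.

θ_t ≈ 32.17°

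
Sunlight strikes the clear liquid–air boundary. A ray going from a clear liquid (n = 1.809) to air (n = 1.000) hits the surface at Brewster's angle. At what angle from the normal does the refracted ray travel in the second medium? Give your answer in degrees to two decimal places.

tan θ_B = n₂/n₁ = 1.000/1.809 = 0.5528, so θ_B = 28.93°.
Since θ_B + θ_t = 90° at Brewster incidence, θ_t = 90° − 28.93° = 61.07°.

θ_t ≈ 61.07°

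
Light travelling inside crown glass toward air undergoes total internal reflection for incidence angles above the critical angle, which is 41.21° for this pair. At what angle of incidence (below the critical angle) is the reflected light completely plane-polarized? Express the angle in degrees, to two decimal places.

θ_B ≈ 33.38°

sin θ_c = n₂/n₁, so n₂/n₁ = sin 41.21° = 0.6588.
Brewster: tan θ_B = n₂/n₁ = 0.6588.
θ_B = arctan(0.6588) = 33.38°.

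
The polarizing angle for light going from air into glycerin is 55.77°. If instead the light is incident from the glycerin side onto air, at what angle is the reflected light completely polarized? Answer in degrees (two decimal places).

θ_B' ≈ 34.23°

Reversing the direction swaps n₁ and n₂, so tan θ_B' = 1/tan θ_B and θ_B' = 90° − θ_B.
Hence θ_B' = 90° − 55.77° = 34.23°.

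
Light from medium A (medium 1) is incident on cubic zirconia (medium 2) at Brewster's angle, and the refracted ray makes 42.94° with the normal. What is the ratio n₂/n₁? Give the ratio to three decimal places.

n₂/n₁ ≈ 1.075

θ_B + θ_t = 90°, so θ_B = 90° − 42.94° = 47.06°.
Then n₂/n₁ = tan θ_B = tan 47.06° = 1.075.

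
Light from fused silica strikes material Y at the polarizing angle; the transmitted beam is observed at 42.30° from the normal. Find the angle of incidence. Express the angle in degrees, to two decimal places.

Brewster's condition makes the reflected and refracted beams perpendicular: θ_B + θ_t = 90°.
θ_B = 90° − 42.30° = 47.70°.

θ_B ≈ 47.70°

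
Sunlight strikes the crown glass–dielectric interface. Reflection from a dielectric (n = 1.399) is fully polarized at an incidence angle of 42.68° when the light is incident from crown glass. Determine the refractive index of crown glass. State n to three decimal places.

n ≈ 1.517

At the polarizing angle, tan θ_B = n₂/n₁ with n₁ on the incident side (crown glass) and n₂ on the transmitted side (a dielectric).
n₁ = n₂ / tan θ_B = 1.399 / tan 42.68° = 1.517.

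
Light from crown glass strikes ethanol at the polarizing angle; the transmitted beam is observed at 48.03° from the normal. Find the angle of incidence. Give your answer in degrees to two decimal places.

θ_B ≈ 41.97°

At Brewster's angle the reflected and refracted rays are perpendicular, so θ_B + θ_t = 90°.
So θ_B = 90° − θ_t = 90° − 48.03° = 41.97°.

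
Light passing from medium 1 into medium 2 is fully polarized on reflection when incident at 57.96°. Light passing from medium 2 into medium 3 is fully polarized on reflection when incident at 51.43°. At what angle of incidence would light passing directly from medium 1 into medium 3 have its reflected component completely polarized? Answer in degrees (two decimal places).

tan θ_B(1→2) = n₂/n₁ = tan 57.96° = 1.5979.
tan θ_B(2→3) = n₃/n₂ = tan 51.43° = 1.2540.
Multiplying, n₃/n₁ = 1.5979 × 1.2540 = 2.0037, and θ_B(1→3) = arctan 2.0037 = 63.48°.

θ_B ≈ 63.48°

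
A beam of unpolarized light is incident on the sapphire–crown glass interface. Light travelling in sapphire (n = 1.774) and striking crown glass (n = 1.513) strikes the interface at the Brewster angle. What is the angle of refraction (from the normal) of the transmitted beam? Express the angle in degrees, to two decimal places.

θ_t ≈ 49.54°

First find Brewster's angle: tan θ_B = 1.513/1.774 = 0.8529, giving θ_B = 40.46°.
The refracted ray is perpendicular to the reflected ray, so θ_t = 90° − θ_B = 49.54°.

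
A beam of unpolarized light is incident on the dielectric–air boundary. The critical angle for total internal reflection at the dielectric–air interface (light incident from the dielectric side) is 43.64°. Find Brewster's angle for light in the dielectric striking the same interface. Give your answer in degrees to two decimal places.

At the critical angle sin θ_c = n₂/n₁, giving n₂/n₁ = sin 43.64° = 0.6901.
Then tan θ_B = n₂/n₁ = 0.6901, so θ_B = arctan 0.6901 = 34.61°.

θ_B ≈ 34.61°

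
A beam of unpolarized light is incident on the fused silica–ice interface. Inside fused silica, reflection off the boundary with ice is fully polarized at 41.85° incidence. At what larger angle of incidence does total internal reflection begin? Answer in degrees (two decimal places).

From Brewster, n₂/n₁ = tan θ_B = tan 41.85° = 0.8957.
Then sin θ_c = n₂/n₁ = 0.8957, so θ_c = arcsin 0.8957 = 63.60°.

θ_c ≈ 63.60°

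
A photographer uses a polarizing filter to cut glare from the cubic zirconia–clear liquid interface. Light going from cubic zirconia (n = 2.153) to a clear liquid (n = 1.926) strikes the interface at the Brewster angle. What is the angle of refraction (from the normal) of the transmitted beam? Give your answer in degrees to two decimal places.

θ_t ≈ 48.19°

First find Brewster's angle: tan θ_B = 1.926/2.153 = 0.8946, giving θ_B = 41.81°.
The refracted ray is perpendicular to the reflected ray, so θ_t = 90° − θ_B = 48.19°.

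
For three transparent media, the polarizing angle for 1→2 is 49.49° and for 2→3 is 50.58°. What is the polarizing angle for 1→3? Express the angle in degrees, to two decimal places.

n₂/n₁ = tan 49.49° = 1.1704 and n₃/n₂ = tan 50.58° = 1.2166.
So n₃/n₁ = (n₂/n₁)(n₃/n₂) = 1.1704 × 1.2166 = 1.4239.
θ_B(1→3) = arctan(1.4239) = 54.92°.

θ_B ≈ 54.92°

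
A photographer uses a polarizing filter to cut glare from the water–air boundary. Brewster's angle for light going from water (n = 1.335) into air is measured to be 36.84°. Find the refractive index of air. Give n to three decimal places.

n ≈ 1.000

Brewster's law: tan θ_B = n₂/n₁ (light incident in water, refracted into air).
n₂ = n₁ tan θ_B = 1.335 × tan 36.84° = 1.000.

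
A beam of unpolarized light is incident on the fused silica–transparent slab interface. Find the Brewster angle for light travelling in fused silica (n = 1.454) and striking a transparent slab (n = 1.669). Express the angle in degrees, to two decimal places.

Brewster's condition: tan θ_B = n₂/n₁ = 1.669/1.454 = 1.1479. Taking the arctangent, θ_B = 48.94°.

θ_B ≈ 48.94°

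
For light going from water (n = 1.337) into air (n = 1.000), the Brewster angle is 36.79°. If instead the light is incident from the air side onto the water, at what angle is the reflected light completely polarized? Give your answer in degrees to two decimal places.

The two Brewster angles are complementary: θ_B' = 90° − θ_B = 90° − 36.79° = 53.21°.

θ_B' ≈ 53.21°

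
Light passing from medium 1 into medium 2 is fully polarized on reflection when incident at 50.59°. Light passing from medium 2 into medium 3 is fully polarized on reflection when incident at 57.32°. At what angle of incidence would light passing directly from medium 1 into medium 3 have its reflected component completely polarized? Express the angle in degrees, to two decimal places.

n₂/n₁ = tan 50.59° = 1.2170 and n₃/n₂ = tan 57.32° = 1.5589.
Multiplying, n₃/n₁ = 1.2170 × 1.5589 = 1.8971, and θ_B(1→3) = arctan 1.8971 = 62.21°.

θ_B ≈ 62.21°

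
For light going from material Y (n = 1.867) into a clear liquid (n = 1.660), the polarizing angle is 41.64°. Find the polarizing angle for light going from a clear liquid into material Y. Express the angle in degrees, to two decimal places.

tan θ_B' = n₁/n₂ = 1/tan θ_B, so θ_B' = 90° − θ_B.
θ_B' = 90° − 41.64° = 48.36°.

θ_B' ≈ 48.36°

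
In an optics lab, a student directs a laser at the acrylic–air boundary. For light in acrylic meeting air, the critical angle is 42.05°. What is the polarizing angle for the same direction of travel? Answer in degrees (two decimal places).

sin θ_c = n₂/n₁, so n₂/n₁ = sin 42.05° = 0.6698.
Brewster: tan θ_B = n₂/n₁ = 0.6698.
θ_B = arctan(0.6698) = 33.81°.

θ_B ≈ 33.81°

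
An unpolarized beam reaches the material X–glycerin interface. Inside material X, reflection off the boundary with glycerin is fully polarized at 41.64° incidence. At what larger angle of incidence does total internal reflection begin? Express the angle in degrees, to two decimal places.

θ_c ≈ 62.76°

tan θ_B = n₂/n₁ = tan 41.64° = 0.8891.
Total internal reflection: sin θ_c = n₂/n₁ = 0.8891.
θ_c = arcsin(0.8891) = 62.76°.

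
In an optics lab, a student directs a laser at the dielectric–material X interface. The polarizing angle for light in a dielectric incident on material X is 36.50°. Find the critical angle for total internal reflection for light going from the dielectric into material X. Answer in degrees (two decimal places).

θ_c ≈ 47.73°

n₂/n₁ = tan 36.50° = 0.7400; the critical angle satisfies sin θ_c = n₂/n₁.
θ_c = arcsin(0.7400) = 47.73°.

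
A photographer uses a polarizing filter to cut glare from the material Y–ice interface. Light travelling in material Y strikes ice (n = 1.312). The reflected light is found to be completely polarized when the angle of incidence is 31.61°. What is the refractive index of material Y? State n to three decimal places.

At Brewster's angle, tan θ_B = n₂/n₁ with n₁ on the incident side (material Y) and n₂ on the transmitted side (ice).
n₁ = n₂ / tan θ_B = 1.312 / tan 31.61° = 2.132.

n ≈ 2.132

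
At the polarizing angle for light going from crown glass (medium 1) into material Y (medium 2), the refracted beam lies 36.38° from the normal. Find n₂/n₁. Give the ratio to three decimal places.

At Brewster incidence θ_B = 90° − θ_t = 90° − 36.38° = 53.62°.
Then n₂/n₁ = tan θ_B = tan 53.62° = 1.357.

n₂/n₁ ≈ 1.357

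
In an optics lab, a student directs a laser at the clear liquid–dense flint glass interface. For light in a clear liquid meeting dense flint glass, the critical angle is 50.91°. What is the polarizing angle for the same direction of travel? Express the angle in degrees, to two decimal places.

sin θ_c = n₂/n₁, so n₂/n₁ = sin 50.91° = 0.7762.
Brewster: tan θ_B = n₂/n₁ = 0.7762.
θ_B = arctan(0.7762) = 37.82°.

θ_B ≈ 37.82°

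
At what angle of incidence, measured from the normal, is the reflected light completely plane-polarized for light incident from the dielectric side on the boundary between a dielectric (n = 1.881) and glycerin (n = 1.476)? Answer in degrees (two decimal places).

Here n₂/n₁ = 1.476/1.881 = 0.7847, and Brewster's law gives tan θ_B = n₂/n₁.
So θ_B = arctan 0.7847 = 38.12°.

θ_B ≈ 38.12°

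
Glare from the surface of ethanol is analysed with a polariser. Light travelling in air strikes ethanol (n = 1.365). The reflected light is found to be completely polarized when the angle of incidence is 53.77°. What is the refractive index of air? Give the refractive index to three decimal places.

n ≈ 1.000

At the Brewster angle, tan θ_B = n₂/n₁ with n₁ on the incident side (air) and n₂ on the transmitted side (ethanol).
n₁ = n₂ / tan θ_B = 1.365 / tan 53.77° = 1.000.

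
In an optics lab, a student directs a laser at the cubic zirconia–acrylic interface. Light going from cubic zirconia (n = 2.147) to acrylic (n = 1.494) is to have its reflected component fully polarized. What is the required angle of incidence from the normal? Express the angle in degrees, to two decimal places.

Brewster's condition: tan θ_B = n₂/n₁ = 1.494/2.147 = 0.6959. Taking the arctangent, θ_B = 34.83°.

θ_B ≈ 34.83°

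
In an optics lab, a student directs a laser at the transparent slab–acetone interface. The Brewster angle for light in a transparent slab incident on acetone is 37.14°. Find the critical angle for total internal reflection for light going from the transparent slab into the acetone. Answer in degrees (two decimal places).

From Brewster, n₂/n₁ = tan θ_B = tan 37.14° = 0.7574.
Then sin θ_c = n₂/n₁ = 0.7574, so θ_c = arcsin 0.7574 = 49.23°.

θ_c ≈ 49.23°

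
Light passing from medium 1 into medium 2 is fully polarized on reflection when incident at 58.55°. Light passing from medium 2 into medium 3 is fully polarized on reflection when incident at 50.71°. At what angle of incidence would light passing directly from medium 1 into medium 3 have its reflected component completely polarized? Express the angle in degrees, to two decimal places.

tan θ_B(1→2) = n₂/n₁ = tan 58.55° = 1.6351.
tan θ_B(2→3) = n₃/n₂ = tan 50.71° = 1.2222.
So n₃/n₁ = (n₂/n₁)(n₃/n₂) = 1.6351 × 1.2222 = 1.9984.
θ_B(1→3) = arctan(1.9984) = 63.42°.

θ_B ≈ 63.42°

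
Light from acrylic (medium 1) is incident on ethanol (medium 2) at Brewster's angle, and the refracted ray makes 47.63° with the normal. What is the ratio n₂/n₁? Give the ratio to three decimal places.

θ_B + θ_t = 90°, so θ_B = 90° − 47.63° = 42.37°.
tan θ_B = n₂/n₁, so n₂/n₁ = tan 42.37° = 0.912.

n₂/n₁ ≈ 0.912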